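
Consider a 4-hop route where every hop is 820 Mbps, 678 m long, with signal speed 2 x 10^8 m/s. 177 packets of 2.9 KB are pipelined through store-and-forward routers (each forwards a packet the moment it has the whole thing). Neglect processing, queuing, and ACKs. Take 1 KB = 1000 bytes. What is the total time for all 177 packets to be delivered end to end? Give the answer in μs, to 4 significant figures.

Per-hop transmission t_tx = L/R = 23200/820000000 = 28.2927 μs.
Per-hop propagation t_prop = 678/200000000 = 3.39 μs.
Pipeline fill: first packet needs 4·t_tx to clear all hops; remaining 176 packets each add one t_tx.
Total = (4+177-1)·t_tx + 4·t_prop = 180·28.2927 + 4·3.39 = 5106 μs.

5106 μs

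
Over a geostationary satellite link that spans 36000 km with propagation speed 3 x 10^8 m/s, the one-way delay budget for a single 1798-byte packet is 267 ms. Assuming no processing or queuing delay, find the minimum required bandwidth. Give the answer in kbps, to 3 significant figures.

L = 14384 bits.
Propagation delay = 36000000 / 300000000 = 120 ms.
Transmission budget = 267 − 120 = 147 ms.
R ≥ L / t_tx = 14384 bits / 0.147 s = 97.9 kbps.

97.9 kbps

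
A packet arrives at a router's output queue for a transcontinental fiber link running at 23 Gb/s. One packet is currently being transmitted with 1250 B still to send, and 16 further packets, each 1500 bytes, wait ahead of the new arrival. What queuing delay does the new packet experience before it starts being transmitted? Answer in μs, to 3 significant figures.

Each queued packet: L/R = 12000/23000000000 = 0.521739 μs.
16 queued → 8.34783 μs.
Plus remaining 10000 bits of current packet: 0.434783 μs.
Queuing delay = 8.78 μs.

8.78 μs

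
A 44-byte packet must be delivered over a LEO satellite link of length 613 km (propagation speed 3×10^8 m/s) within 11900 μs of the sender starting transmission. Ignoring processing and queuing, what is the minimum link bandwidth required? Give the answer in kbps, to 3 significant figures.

35.7 kbps

L = 352 bits.
Propagation delay = 613000 / 300000000 = 2043.33 μs.
Transmission budget = 11900 − 2043.33 = 9856.67 μs.
R ≥ L / t_tx = 352 bits / 0.00985667 s = 35.7 kbps.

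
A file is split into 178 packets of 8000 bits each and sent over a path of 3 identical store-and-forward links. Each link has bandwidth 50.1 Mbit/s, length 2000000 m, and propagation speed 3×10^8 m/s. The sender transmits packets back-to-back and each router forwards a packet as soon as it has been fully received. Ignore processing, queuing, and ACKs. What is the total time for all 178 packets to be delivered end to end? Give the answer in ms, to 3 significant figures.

48.7 ms

Per-hop transmission t_tx = L/R = 8000/50100000 = 0.159681 ms.
Per-hop propagation t_prop = 2000000/300000000 = 6.66667 ms.
Pipeline fill: first packet needs 3·t_tx to clear all hops; remaining 177 packets each add one t_tx.
Total = (3+178-1)·t_tx + 3·t_prop = 180·0.159681 + 3·6.66667 = 48.7 ms.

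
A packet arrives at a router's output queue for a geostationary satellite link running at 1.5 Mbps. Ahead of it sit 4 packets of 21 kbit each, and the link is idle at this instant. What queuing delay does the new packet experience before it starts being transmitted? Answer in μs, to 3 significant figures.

56000 μs

Each queued packet: L/R = 21000/1500000 = 14000 μs.
4 queued → 56000 μs.
Queuing delay = 56000 μs.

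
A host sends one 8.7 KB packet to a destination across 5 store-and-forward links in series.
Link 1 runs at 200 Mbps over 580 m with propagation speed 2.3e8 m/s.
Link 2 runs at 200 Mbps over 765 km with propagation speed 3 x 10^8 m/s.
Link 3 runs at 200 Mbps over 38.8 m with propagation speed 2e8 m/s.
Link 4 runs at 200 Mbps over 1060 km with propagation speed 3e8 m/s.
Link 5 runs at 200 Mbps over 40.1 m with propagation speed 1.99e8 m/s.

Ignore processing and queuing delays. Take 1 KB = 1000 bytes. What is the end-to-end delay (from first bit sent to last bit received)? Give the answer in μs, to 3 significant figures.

L = 69600 bits.
Transmission delay per hop = L/R = 69600/200000000 = 348 μs; 5 hops → 1740 μs.
Propagation delays (d/s per hop): 2.52174, 2550, 0.194, 3533.33, 0.201508 μs; sum = 6086.25 μs.
End-to-end = 7830 μs.

7830 μs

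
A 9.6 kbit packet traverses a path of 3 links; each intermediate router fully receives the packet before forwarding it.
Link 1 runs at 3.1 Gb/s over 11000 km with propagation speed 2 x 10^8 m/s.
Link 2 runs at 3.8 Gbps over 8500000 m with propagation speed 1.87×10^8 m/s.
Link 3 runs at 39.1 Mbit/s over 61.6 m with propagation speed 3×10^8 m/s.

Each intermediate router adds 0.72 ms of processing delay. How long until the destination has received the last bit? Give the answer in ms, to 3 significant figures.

L = 9600 bits.
Transmission delays (L/R per hop): 0.00309677, 0.00252632, 0.245524 ms; sum = 0.251147 ms.
Propagation delays (d/s per hop): 55, 45.4545, 0.000205333 ms; sum = 100.455 ms.
Processing at 2 router(s): 2 × 0.72 ms = 1.44 ms.
End-to-end = 102 ms.

102 ms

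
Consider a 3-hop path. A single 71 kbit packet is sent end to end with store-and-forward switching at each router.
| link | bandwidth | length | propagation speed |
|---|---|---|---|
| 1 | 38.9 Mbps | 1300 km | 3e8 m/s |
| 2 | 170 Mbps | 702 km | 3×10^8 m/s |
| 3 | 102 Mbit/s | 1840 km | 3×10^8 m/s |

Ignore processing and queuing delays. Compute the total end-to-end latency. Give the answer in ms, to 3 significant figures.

15.7 ms

L = 71000 bits.
Transmission delays (L/R per hop): 1.82519, 0.417647, 0.696078 ms; sum = 2.93892 ms.
Propagation delays (d/s per hop): 4.33333, 2.34, 6.13333 ms; sum = 12.8067 ms.
End-to-end = 15.7 ms.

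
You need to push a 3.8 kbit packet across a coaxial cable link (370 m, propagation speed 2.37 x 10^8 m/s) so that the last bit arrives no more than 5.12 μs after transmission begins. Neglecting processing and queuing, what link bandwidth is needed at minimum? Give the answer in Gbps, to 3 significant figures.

1.07 Gbps

Propagation delay = 370 / 237000000 = 1.56118 μs.
Transmission budget = 5.12 − 1.56118 = 3.55882 μs.
R ≥ L / t_tx = 3800 bits / 3.55882e-06 s = 1.07 Gbps.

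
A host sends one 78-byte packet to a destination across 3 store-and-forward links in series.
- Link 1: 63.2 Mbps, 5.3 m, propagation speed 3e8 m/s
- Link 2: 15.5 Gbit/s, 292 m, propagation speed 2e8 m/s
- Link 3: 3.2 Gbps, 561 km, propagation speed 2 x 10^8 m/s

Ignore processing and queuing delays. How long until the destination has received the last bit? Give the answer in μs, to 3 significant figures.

L = 78 × 8 = 624 bits.
Transmission delays (L/R per hop): 9.87342, 0.0402581, 0.195 μs; sum = 10.1087 μs.
Propagation delays (d/s per hop): 0.0176667, 1.46, 2805 μs; sum = 2806.48 μs.
End-to-end = 2820 μs.

2820 μs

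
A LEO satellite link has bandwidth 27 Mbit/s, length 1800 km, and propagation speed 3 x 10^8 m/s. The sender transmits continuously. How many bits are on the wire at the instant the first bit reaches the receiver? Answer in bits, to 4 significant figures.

Propagation delay = 1800000 / 300000000 = 0.006 s.
BDP = R × t_prop = 27000000 × 0.006 = 162000 bits.

162000 bits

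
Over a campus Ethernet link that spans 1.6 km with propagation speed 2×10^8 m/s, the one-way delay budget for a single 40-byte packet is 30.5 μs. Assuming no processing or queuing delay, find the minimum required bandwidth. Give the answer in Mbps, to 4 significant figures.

14.22 Mbps

L = 320 bits.
Propagation delay = 1600 / 200000000 = 8 μs.
Transmission budget = 30.5 − 8 = 22.5 μs.
R ≥ L / t_tx = 320 bits / 2.25e-05 s = 14.22 Mbps.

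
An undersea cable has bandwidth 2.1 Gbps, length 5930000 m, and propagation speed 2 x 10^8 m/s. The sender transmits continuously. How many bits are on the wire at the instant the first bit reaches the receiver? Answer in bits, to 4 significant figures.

62270000 bits

Propagation delay = 5930000 / 200000000 = 0.02965 s.
BDP = R × t_prop = 2100000000 × 0.02965 = 62265000 bits.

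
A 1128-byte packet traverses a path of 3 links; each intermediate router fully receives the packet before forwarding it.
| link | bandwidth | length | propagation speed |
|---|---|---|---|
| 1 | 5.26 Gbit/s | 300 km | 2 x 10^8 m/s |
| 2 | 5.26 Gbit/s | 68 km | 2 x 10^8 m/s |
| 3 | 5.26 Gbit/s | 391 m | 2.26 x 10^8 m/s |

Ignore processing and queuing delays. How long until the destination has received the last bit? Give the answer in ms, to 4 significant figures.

1.847 ms

L = 1128 × 8 = 9024 bits.
Transmission delay per hop = L/R = 9024/5260000000 = 0.00171559 ms; 3 hops → 0.00514677 ms.
Propagation delays (d/s per hop): 1.5, 0.34, 0.00173009 ms; sum = 1.84173 ms.
End-to-end = 1.847 ms.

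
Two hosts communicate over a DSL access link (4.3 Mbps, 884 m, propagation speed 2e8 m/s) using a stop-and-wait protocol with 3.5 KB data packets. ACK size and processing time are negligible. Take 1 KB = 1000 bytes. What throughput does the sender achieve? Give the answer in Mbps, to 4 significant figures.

4.294 Mbps

t_tx = L/R = 28000/4300000 = 0.00651163 s.
t_prop = 884/200000000 = 4.42e-06 s; RTT = 8.84e-06 s.
Cycle = t_tx + RTT = 0.00652047 s.
Throughput = L / cycle = 28000 / 0.00652047 = 4.294 Mbps.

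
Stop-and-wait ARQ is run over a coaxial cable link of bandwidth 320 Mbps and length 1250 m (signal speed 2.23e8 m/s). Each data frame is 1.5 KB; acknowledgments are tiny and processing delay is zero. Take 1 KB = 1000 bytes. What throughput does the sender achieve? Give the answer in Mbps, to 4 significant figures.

t_tx = L/R = 12000/320000000 = 3.75e-05 s.
t_prop = 1250/223000000 = 5.60538e-06 s; RTT = 1.12108e-05 s.
Cycle = t_tx + RTT = 4.87108e-05 s.
Throughput = L / cycle = 12000 / 4.87108e-05 = 246.4 Mbps.

246.4 Mbps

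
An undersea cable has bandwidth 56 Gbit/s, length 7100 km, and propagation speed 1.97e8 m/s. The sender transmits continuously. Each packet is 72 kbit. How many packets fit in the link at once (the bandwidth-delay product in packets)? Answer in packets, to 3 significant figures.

Propagation delay = 7100000 / 197000000 = 0.0360406 s.
BDP = R × t_prop = 56000000000 × 0.0360406 = 2018270000 bits.
In packets of 72000 bits: 28000 packets.

28000 packets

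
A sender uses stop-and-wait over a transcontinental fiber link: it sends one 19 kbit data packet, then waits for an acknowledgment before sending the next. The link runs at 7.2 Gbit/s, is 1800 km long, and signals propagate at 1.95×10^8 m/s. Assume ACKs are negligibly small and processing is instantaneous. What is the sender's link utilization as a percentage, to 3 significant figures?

t_tx = L/R = 19000/7200000000 = 2.63889e-06 s.
t_prop = 1800000/195000000 = 0.00923077 s; RTT = 0.0184615 s.
Cycle = t_tx + RTT = 0.0184642 s.
Utilization = t_tx / cycle = 2.63889e-06/0.0184642 = 0.0143 %.

0.0143 %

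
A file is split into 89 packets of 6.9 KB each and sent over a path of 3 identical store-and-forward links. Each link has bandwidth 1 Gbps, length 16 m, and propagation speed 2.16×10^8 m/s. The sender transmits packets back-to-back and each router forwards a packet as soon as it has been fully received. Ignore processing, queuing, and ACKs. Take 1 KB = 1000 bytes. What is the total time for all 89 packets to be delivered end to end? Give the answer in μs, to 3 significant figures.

5020 μs

Per-hop transmission t_tx = L/R = 55200/1000000000 = 55.2 μs.
Per-hop propagation t_prop = 16/216000000 = 0.0740741 μs.
Pipeline fill: first packet needs 3·t_tx to clear all hops; remaining 88 packets each add one t_tx.
Total = (3+89-1)·t_tx + 3·t_prop = 91·55.2 + 3·0.0740741 = 5020 μs.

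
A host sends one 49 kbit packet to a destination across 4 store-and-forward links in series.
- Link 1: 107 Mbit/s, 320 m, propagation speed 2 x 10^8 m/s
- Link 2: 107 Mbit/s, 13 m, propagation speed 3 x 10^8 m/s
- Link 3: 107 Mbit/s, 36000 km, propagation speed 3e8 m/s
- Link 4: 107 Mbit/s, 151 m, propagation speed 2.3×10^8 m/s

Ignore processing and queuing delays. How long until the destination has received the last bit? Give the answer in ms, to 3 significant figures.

L = 49000 bits.
Transmission delay per hop = L/R = 49000/107000000 = 0.457944 ms; 4 hops → 1.83178 ms.
Propagation delays (d/s per hop): 0.0016, 4.33333e-05, 120, 0.000656522 ms; sum = 120.002 ms.
End-to-end = 122 ms.

122 ms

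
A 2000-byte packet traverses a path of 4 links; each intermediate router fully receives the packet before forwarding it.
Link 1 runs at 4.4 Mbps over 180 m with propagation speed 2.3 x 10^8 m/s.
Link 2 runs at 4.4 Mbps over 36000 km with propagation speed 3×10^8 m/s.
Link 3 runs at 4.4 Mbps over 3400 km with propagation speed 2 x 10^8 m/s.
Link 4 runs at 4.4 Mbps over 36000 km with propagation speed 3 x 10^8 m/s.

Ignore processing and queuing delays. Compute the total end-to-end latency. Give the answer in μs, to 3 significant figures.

L = 2000 × 8 = 16000 bits.
Transmission delay per hop = L/R = 16000/4400000 = 3636.36 μs; 4 hops → 14545.5 μs.
Propagation delays (d/s per hop): 0.782609, 120000, 17000, 120000 μs; sum = 257001 μs.
End-to-end = 272000 μs.

272000 μs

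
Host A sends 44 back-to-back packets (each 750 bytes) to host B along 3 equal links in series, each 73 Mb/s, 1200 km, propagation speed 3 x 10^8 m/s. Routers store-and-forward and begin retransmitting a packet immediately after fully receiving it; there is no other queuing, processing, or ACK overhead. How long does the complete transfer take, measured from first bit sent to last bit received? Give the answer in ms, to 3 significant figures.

Per-hop transmission t_tx = L/R = 6000/73000000 = 0.0821918 ms.
Per-hop propagation t_prop = 1200000/300000000 = 4 ms.
Pipeline fill: first packet needs 3·t_tx to clear all hops; remaining 43 packets each add one t_tx.
Total = (3+44-1)·t_tx + 3·t_prop = 46·0.0821918 + 3·4 = 15.8 ms.

15.8 ms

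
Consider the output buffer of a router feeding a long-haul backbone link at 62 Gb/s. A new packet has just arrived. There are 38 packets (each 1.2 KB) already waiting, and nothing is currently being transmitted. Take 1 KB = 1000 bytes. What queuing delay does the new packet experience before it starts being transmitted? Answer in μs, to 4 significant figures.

5.884 μs

Each queued packet: L/R = 9600/62000000000 = 0.154839 μs.
38 queued → 5.88387 μs.
Queuing delay = 5.884 μs.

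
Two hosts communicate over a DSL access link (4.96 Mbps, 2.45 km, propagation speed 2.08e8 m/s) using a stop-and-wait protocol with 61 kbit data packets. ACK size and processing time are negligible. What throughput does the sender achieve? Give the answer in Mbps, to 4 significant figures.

4.951 Mbps

t_tx = L/R = 61000/4960000 = 0.0122984 s.
t_prop = 2450/208000000 = 1.17788e-05 s; RTT = 2.35577e-05 s.
Cycle = t_tx + RTT = 0.0123219 s.
Throughput = L / cycle = 61000 / 0.0123219 = 4.951 Mbps.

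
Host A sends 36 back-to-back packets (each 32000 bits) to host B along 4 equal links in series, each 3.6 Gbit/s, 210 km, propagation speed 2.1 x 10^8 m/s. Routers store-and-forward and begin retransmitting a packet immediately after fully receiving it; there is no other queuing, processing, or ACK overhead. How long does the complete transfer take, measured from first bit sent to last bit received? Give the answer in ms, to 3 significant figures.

4.35 ms

Per-hop transmission t_tx = L/R = 32000/3600000000 = 0.00888889 ms.
Per-hop propagation t_prop = 210000/210000000 = 1 ms.
Pipeline fill: first packet needs 4·t_tx to clear all hops; remaining 35 packets each add one t_tx.
Total = (4+36-1)·t_tx + 4·t_prop = 39·0.00888889 + 4·1 = 4.35 ms.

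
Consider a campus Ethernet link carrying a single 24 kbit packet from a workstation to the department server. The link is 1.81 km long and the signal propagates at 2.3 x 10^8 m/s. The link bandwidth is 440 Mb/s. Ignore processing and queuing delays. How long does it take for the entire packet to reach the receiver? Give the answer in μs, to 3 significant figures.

L = 24000 bits.
Transmission delay = L/R = 24000 / 440000000 = 54.5455 μs.
Propagation delay = d/s = 1810 m / 2.3e+08 m/s = 7.86957 μs.
Total = 62.4 μs.

62.4 μs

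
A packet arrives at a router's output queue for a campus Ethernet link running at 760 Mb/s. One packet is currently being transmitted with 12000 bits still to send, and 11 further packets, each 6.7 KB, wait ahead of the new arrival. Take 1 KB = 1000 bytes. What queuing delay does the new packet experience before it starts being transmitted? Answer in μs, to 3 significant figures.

Each queued packet: L/R = 53600/760000000 = 70.5263 μs.
11 queued → 775.789 μs.
Plus remaining 12000 bits of current packet: 15.7895 μs.
Queuing delay = 792 μs.

792 μs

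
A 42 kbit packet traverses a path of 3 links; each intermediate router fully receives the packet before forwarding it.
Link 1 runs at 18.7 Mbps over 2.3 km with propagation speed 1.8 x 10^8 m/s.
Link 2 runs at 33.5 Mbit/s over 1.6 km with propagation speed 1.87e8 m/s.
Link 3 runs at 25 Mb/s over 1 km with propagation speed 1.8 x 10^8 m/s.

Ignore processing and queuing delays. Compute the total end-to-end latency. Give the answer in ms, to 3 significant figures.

5.21 ms

L = 42000 bits.
Transmission delays (L/R per hop): 2.24599, 1.25373, 1.68 ms; sum = 5.17972 ms.
Propagation delays (d/s per hop): 0.0127778, 0.00855615, 0.00555556 ms; sum = 0.0268895 ms.
End-to-end = 5.21 ms.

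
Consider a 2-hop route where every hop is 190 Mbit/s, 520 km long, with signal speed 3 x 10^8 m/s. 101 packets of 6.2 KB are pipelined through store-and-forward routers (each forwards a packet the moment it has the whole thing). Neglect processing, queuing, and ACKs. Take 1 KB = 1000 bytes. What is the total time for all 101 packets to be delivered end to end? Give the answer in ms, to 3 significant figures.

30.1 ms

Per-hop transmission t_tx = L/R = 49600/190000000 = 0.261053 ms.
Per-hop propagation t_prop = 520000/300000000 = 1.73333 ms.
Pipeline fill: first packet needs 2·t_tx to clear all hops; remaining 100 packets each add one t_tx.
Total = (2+101-1)·t_tx + 2·t_prop = 102·0.261053 + 2·1.73333 = 30.1 ms.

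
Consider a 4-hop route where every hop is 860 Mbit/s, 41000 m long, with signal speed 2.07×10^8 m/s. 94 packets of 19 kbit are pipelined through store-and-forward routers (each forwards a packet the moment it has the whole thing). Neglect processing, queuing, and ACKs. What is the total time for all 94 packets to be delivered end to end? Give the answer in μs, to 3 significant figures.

2940 μs

Per-hop transmission t_tx = L/R = 19000/860000000 = 22.093 μs.
Per-hop propagation t_prop = 41000/2.07e+08 = 198.068 μs.
Pipeline fill: first packet needs 4·t_tx to clear all hops; remaining 93 packets each add one t_tx.
Total = (4+94-1)·t_tx + 4·t_prop = 97·22.093 + 4·198.068 = 2940 μs.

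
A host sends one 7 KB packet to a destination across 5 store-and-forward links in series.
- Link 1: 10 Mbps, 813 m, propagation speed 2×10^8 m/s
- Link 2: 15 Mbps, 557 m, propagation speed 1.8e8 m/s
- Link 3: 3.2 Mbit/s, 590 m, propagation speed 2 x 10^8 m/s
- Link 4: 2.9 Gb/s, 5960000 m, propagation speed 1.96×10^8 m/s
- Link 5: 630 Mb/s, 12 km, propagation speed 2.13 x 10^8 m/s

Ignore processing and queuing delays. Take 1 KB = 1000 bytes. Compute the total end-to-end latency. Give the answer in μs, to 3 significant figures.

L = 56000 bits.
Transmission delays (L/R per hop): 5600, 3733.33, 17500, 19.3103, 88.8889 μs; sum = 26941.5 μs.
Propagation delays (d/s per hop): 4.065, 3.09444, 2.95, 30408.2, 56.338 μs; sum = 30474.6 μs.
End-to-end = 57400 μs.

57400 μs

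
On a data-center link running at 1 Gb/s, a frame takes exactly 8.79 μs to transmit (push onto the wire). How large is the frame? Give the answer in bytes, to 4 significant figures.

L = R × t_tx = 1000000000 b/s × 8.79e-06 s = 8790 bits.
In bytes: 8790 / 8 = 1099 bytes.

1099 bytes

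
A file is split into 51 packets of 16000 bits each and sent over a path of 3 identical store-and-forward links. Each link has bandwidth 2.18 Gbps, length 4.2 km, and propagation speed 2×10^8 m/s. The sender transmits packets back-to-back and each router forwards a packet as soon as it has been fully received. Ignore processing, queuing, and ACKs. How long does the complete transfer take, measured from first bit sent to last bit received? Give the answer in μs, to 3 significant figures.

452 μs

Per-hop transmission t_tx = L/R = 16000/2180000000 = 7.33945 μs.
Per-hop propagation t_prop = 4200/200000000 = 21 μs.
Pipeline fill: first packet needs 3·t_tx to clear all hops; remaining 50 packets each add one t_tx.
Total = (3+51-1)·t_tx + 3·t_prop = 53·7.33945 + 3·21 = 452 μs.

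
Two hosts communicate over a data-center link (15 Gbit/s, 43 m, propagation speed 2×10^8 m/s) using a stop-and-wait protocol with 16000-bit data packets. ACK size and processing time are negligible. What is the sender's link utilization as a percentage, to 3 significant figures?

t_tx = L/R = 16000/15000000000 = 1.06667e-06 s.
t_prop = 43/200000000 = 2.15e-07 s; RTT = 4.3e-07 s.
Cycle = t_tx + RTT = 1.49667e-06 s.
Utilization = t_tx / cycle = 1.06667e-06/1.49667e-06 = 71.3 %.

71.3 %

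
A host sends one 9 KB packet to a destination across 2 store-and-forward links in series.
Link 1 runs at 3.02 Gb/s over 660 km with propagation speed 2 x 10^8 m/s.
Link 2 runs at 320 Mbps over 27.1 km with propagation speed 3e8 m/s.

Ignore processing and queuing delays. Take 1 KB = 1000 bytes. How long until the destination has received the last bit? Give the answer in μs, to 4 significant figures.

3639 μs

L = 72000 bits.
Transmission delays (L/R per hop): 23.8411, 225 μs; sum = 248.841 μs.
Propagation delays (d/s per hop): 3300, 90.3333 μs; sum = 3390.33 μs.
End-to-end = 3639 μs.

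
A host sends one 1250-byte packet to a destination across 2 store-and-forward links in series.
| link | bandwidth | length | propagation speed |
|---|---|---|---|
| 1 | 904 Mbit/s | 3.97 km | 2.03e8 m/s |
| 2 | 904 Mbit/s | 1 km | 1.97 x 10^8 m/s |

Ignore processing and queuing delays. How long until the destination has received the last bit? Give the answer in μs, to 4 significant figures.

46.76 μs

L = 1250 × 8 = 10000 bits.
Transmission delay per hop = L/R = 10000/904000000 = 11.0619 μs; 2 hops → 22.1239 μs.
Propagation delays (d/s per hop): 19.5567, 5.07614 μs; sum = 24.6328 μs.
End-to-end = 46.76 μs.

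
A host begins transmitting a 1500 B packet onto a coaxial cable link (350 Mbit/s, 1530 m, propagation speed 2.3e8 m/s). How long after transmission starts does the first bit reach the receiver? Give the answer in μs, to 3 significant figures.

First bit experiences only propagation delay: d/s = 1530/2.3e+08 = 6.65 μs.

6.65 μs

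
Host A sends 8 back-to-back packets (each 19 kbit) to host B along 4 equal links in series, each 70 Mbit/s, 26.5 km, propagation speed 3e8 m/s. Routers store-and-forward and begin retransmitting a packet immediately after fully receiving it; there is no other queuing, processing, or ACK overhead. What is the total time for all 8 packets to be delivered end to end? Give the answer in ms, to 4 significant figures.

Per-hop transmission t_tx = L/R = 19000/70000000 = 0.271429 ms.
Per-hop propagation t_prop = 26500/300000000 = 0.0883333 ms.
Pipeline fill: first packet needs 4·t_tx to clear all hops; remaining 7 packets each add one t_tx.
Total = (4+8-1)·t_tx + 4·t_prop = 11·0.271429 + 4·0.0883333 = 3.339 ms.

3.339 ms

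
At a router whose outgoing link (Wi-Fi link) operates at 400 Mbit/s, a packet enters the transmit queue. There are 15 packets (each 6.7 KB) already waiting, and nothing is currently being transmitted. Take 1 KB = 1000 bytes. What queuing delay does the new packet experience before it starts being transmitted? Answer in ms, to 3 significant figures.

2.01 ms

Each queued packet: L/R = 53600/400000000 = 0.134 ms.
15 queued → 2.01 ms.
Queuing delay = 2.01 ms.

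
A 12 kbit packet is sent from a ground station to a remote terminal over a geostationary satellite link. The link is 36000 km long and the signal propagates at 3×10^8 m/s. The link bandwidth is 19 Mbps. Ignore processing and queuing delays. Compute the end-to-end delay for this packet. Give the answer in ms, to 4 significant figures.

L = 12000 bits.
Transmission delay = L/R = 12000 / 19000000 = 0.631579 ms.
Propagation delay = d/s = 36000000 m / 300000000 m/s = 120 ms.
Total = 120.6 ms.

120.6 ms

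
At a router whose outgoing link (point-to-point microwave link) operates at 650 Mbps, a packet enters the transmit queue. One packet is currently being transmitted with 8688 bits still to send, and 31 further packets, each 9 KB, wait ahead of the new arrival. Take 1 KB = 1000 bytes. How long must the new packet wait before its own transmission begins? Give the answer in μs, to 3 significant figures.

3450 μs

Each queued packet: L/R = 72000/650000000 = 110.769 μs.
31 queued → 3433.85 μs.
Plus remaining 8688 bits of current packet: 13.3662 μs.
Queuing delay = 3450 μs.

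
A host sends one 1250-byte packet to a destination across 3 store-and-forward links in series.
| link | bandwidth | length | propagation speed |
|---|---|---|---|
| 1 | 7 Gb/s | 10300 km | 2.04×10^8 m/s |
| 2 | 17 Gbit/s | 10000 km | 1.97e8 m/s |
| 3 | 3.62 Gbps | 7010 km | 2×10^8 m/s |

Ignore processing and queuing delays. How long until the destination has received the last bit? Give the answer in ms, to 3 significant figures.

L = 1250 × 8 = 10000 bits.
Transmission delays (L/R per hop): 0.00142857, 0.000588235, 0.00276243 ms; sum = 0.00477924 ms.
Propagation delays (d/s per hop): 50.4902, 50.7614, 35.05 ms; sum = 136.302 ms.
End-to-end = 136 ms.

136 ms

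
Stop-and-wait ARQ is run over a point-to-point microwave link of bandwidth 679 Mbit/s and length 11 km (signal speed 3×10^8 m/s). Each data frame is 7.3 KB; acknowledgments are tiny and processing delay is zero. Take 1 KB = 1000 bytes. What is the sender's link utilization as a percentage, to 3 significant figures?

t_tx = L/R = 58400/679000000 = 8.60088e-05 s.
t_prop = 11000/300000000 = 3.66667e-05 s; RTT = 7.33333e-05 s.
Cycle = t_tx + RTT = 0.000159342 s.
Utilization = t_tx / cycle = 8.60088e-05/0.000159342 = 54.0 %.

54.0 %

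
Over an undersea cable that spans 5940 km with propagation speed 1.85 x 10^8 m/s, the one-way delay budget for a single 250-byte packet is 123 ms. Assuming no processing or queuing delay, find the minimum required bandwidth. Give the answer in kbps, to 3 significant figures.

22.0 kbps

L = 2000 bits.
Propagation delay = 5940000 / 185000000 = 32.1081 ms.
Transmission budget = 123 − 32.1081 = 90.8919 ms.
R ≥ L / t_tx = 2000 bits / 0.0908919 s = 22.0 kbps.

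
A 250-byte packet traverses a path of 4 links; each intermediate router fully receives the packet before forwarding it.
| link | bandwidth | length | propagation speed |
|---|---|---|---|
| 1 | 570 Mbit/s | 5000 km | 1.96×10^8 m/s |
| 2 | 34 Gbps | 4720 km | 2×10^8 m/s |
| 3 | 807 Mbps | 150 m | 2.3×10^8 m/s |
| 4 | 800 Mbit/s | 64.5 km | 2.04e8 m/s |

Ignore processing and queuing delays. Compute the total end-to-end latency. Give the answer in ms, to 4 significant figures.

L = 250 × 8 = 2000 bits.
Transmission delays (L/R per hop): 0.00350877, 5.88235e-05, 0.00247831, 0.0025 ms; sum = 0.00854591 ms.
Propagation delays (d/s per hop): 25.5102, 23.6, 0.000652174, 0.316176 ms; sum = 49.427 ms.
End-to-end = 49.44 ms.

49.44 ms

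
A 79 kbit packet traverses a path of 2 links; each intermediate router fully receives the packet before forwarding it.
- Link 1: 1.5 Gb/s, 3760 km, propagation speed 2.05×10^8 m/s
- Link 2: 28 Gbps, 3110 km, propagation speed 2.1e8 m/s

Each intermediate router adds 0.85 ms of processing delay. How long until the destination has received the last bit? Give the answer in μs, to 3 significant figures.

34100 μs

L = 79000 bits.
Transmission delays (L/R per hop): 52.6667, 2.82143 μs; sum = 55.4881 μs.
Propagation delays (d/s per hop): 18341.5, 14809.5 μs; sum = 33151 μs.
Processing at 1 router(s): 1 × 0.85 ms = 850 μs.
End-to-end = 34100 μs.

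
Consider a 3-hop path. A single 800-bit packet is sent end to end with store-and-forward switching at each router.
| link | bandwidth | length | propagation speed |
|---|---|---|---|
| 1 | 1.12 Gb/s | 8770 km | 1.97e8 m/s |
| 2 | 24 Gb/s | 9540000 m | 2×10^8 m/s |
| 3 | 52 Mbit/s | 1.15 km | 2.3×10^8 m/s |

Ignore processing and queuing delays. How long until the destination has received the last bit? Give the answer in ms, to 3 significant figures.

92.2 ms

Transmission delays (L/R per hop): 0.000714286, 3.33333e-05, 0.0153846 ms; sum = 0.0161322 ms.
Propagation delays (d/s per hop): 44.5178, 47.7, 0.005 ms; sum = 92.2228 ms.
End-to-end = 92.2 ms.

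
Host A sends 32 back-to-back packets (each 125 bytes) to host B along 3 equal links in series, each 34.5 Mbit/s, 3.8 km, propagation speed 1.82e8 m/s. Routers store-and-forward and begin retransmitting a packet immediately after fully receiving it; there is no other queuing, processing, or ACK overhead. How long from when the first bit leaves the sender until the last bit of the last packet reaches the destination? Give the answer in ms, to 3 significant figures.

Per-hop transmission t_tx = L/R = 1000/34500000 = 0.0289855 ms.
Per-hop propagation t_prop = 3800/182000000 = 0.0208791 ms.
Pipeline fill: first packet needs 3·t_tx to clear all hops; remaining 31 packets each add one t_tx.
Total = (3+32-1)·t_tx + 3·t_prop = 34·0.0289855 + 3·0.0208791 = 1.05 ms.

1.05 ms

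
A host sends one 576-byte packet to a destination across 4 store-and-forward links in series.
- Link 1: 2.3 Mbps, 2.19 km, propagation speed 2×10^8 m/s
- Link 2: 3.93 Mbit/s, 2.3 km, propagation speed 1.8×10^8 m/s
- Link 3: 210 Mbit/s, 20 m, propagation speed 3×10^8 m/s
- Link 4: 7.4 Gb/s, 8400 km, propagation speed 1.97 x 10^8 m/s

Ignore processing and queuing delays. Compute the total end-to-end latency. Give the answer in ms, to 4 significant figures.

45.86 ms

L = 576 × 8 = 4608 bits.
Transmission delays (L/R per hop): 2.00348, 1.17252, 0.0219429, 0.000622703 ms; sum = 3.19856 ms.
Propagation delays (d/s per hop): 0.01095, 0.0127778, 6.66667e-05, 42.6396 ms; sum = 42.6634 ms.
End-to-end = 45.86 ms.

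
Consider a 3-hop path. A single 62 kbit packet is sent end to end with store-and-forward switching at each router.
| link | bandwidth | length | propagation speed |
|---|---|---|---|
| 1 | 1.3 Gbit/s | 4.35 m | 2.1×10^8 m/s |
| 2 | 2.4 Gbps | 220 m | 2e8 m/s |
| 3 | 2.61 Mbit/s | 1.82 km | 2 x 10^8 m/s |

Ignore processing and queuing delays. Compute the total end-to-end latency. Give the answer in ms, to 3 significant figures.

23.8 ms

L = 62000 bits.
Transmission delays (L/R per hop): 0.0476923, 0.0258333, 23.7548 ms; sum = 23.8283 ms.
Propagation delays (d/s per hop): 2.07143e-05, 0.0011, 0.0091 ms; sum = 0.0102207 ms.
End-to-end = 23.8 ms.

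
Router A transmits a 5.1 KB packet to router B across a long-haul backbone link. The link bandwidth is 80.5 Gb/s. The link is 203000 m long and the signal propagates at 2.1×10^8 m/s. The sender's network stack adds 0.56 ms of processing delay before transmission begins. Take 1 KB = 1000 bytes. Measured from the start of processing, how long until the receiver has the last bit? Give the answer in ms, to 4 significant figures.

1.527 ms

L = 40800 bits.
Transmission delay = L/R = 40800 / 80500000000 = 0.000506832 ms.
Propagation delay = d/s = 203000 m / 210000000 m/s = 0.966667 ms.
Plus processing delay 0.56 ms = 0.56 ms.
Total = 1.527 ms.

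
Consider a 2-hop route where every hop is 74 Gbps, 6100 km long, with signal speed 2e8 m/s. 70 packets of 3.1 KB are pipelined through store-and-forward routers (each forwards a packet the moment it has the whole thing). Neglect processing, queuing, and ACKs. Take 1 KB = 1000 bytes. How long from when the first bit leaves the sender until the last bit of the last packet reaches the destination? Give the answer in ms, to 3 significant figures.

Per-hop transmission t_tx = L/R = 24800/74000000000 = 0.000335135 ms.
Per-hop propagation t_prop = 6100000/200000000 = 30.5 ms.
Pipeline fill: first packet needs 2·t_tx to clear all hops; remaining 69 packets each add one t_tx.
Total = (2+70-1)·t_tx + 2·t_prop = 71·0.000335135 + 2·30.5 = 61.0 ms.

61.0 ms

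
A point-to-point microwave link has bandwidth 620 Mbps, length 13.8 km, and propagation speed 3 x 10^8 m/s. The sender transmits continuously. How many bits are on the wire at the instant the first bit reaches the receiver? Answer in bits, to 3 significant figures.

Propagation delay = 13800 / 300000000 = 4.6e-05 s.
BDP = R × t_prop = 620000000 × 4.6e-05 = 28520 bits.

28500 bits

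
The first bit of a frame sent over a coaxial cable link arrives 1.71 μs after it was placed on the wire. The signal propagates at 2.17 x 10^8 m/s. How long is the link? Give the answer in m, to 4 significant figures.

d = s × t_prop = 217000000 × 1.71e-06 = 371.1 m.

371.1 m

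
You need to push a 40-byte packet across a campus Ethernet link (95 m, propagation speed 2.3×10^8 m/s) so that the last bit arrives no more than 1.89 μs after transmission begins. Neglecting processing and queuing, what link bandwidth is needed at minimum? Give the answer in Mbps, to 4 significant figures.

L = 320 bits.
Propagation delay = 95 / 2.3e+08 = 0.413043 μs.
Transmission budget = 1.89 − 0.413043 = 1.47696 μs.
R ≥ L / t_tx = 320 bits / 1.47696e-06 s = 216.7 Mbps.

216.7 Mbps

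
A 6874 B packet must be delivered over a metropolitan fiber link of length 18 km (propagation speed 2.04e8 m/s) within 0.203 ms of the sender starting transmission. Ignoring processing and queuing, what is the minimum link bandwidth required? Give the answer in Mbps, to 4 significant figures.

479.2 Mbps

L = 54992 bits.
Propagation delay = 18000 / 204000000 = 0.0882353 ms.
Transmission budget = 0.203 − 0.0882353 = 0.114765 ms.
R ≥ L / t_tx = 54992 bits / 0.000114765 s = 479.2 Mbps.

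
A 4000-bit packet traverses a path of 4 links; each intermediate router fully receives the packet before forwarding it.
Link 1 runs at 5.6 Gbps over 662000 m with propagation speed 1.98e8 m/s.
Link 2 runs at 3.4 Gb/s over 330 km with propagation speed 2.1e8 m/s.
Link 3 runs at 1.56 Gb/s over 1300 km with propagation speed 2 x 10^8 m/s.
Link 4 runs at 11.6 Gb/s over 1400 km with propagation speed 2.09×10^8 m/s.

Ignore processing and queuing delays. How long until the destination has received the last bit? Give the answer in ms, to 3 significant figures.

18.1 ms

Transmission delays (L/R per hop): 0.000714286, 0.00117647, 0.0025641, 0.000344828 ms; sum = 0.00479969 ms.
Propagation delays (d/s per hop): 3.34343, 1.57143, 6.5, 6.69856 ms; sum = 18.1134 ms.
End-to-end = 18.1 ms.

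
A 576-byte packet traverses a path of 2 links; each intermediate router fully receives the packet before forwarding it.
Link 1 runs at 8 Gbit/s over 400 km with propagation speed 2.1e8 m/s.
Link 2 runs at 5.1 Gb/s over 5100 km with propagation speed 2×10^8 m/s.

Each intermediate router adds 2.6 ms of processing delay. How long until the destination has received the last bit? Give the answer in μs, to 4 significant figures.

L = 576 × 8 = 4608 bits.
Transmission delays (L/R per hop): 0.576, 0.903529 μs; sum = 1.47953 μs.
Propagation delays (d/s per hop): 1904.76, 25500 μs; sum = 27404.8 μs.
Processing at 1 router(s): 1 × 2.6 ms = 2600 μs.
End-to-end = 30010 μs.

30010 μs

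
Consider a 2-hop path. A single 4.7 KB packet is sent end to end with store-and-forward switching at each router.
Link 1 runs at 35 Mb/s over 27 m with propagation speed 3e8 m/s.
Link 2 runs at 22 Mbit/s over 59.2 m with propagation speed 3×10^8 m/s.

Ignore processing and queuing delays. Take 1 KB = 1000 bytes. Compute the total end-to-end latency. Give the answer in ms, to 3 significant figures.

L = 37600 bits.
Transmission delays (L/R per hop): 1.07429, 1.70909 ms; sum = 2.78338 ms.
Propagation delays (d/s per hop): 9e-05, 0.000197333 ms; sum = 0.000287333 ms.
End-to-end = 2.78 ms.

2.78 ms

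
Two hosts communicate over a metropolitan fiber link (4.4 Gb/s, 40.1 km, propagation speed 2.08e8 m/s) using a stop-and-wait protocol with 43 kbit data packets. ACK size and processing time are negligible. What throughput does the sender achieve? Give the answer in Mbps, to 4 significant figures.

108.8 Mbps

t_tx = L/R = 43000/4400000000 = 9.77273e-06 s.
t_prop = 40100/208000000 = 0.000192788 s; RTT = 0.000385577 s.
Cycle = t_tx + RTT = 0.00039535 s.
Throughput = L / cycle = 43000 / 0.00039535 = 108.8 Mbps.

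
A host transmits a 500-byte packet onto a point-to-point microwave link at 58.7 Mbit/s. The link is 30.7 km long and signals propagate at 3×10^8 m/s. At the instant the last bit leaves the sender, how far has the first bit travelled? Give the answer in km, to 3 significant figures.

t_tx = L/R = 4000/58700000 = 6.81431e-05 s.
Distance = s × t_tx = 300000000 × 6.81431e-05 = 20.4 km.

20.4 km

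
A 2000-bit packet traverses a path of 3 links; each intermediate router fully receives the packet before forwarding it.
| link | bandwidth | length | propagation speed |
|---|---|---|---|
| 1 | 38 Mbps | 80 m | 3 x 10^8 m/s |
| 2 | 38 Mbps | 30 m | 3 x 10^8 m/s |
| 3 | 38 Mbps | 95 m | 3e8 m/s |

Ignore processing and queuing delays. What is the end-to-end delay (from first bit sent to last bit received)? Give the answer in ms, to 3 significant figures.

Transmission delay per hop = L/R = 2000/38000000 = 0.0526316 ms; 3 hops → 0.157895 ms.
Propagation delays (d/s per hop): 0.000266667, 0.0001, 0.000316667 ms; sum = 0.000683333 ms.
End-to-end = 0.159 ms.

0.159 ms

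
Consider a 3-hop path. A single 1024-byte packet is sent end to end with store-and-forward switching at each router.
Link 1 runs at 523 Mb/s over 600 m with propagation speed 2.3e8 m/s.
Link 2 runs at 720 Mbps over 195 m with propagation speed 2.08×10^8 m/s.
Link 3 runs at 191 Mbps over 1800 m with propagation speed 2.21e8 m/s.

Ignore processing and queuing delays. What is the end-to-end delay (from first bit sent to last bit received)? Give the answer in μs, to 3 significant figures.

L = 1024 × 8 = 8192 bits.
Transmission delays (L/R per hop): 15.6635, 11.3778, 42.8901 μs; sum = 69.9313 μs.
Propagation delays (d/s per hop): 2.6087, 0.9375, 8.1448 μs; sum = 11.691 μs.
End-to-end = 81.6 μs.

81.6 μs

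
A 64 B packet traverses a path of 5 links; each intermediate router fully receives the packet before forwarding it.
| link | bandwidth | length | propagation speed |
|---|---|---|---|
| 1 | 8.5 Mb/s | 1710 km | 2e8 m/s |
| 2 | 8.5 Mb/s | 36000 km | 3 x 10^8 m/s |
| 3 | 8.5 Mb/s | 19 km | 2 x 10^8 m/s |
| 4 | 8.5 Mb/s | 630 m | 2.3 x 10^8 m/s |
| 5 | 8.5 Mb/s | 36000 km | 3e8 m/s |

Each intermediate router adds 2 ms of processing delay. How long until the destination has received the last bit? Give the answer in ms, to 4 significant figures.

L = 64 × 8 = 512 bits.
Transmission delay per hop = L/R = 512/8500000 = 0.0602353 ms; 5 hops → 0.301176 ms.
Propagation delays (d/s per hop): 8.55, 120, 0.095, 0.00273913, 120 ms; sum = 248.648 ms.
Processing at 4 router(s): 4 × 2 ms = 8 ms.
End-to-end = 256.9 ms.

256.9 ms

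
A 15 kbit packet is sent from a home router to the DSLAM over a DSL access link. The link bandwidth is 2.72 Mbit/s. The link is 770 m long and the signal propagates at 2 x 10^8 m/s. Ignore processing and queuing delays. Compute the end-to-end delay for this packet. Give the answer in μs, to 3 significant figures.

L = 15000 bits.
Transmission delay = L/R = 15000 / 2720000 = 5514.71 μs.
Propagation delay = d/s = 770 m / 200000000 m/s = 3.85 μs.
Total = 5520 μs.

5520 μs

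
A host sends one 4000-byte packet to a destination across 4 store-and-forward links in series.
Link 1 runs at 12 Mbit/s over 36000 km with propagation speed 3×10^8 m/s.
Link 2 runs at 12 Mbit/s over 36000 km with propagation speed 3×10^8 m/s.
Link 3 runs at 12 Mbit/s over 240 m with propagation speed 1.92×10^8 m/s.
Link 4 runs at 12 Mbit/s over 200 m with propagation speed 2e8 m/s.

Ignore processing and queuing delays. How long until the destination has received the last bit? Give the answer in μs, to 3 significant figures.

251000 μs

L = 4000 × 8 = 32000 bits.
Transmission delay per hop = L/R = 32000/12000000 = 2666.67 μs; 4 hops → 10666.7 μs.
Propagation delays (d/s per hop): 120000, 120000, 1.25, 1 μs; sum = 240002 μs.
End-to-end = 251000 μs.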